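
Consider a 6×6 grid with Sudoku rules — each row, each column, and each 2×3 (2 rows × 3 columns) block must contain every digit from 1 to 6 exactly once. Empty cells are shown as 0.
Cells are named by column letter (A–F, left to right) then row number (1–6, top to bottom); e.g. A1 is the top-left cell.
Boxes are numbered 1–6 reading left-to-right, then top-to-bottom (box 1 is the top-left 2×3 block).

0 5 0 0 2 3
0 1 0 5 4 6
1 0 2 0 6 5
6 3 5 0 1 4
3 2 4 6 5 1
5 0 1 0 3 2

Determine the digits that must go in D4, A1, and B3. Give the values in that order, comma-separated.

2,4,4

For D4:
  Row 4 already contains {1, 3, 4, 5, 6}.
  Column D already contains {5, 6}.
  Its 2×3 block (box 4) already contains {1, 4, 5, 6}.
  The only value from 1–6 not eliminated is 2, so D4 = 2.
For A1:
  Row 1 already contains {2, 3, 5}.
  Column A already contains {1, 3, 5, 6}.
  Its 2×3 block (box 1) already contains {1, 5}.
  The only value from 1–6 not eliminated is 4, so A1 = 4.
For B3:
  Row 3 already contains {1, 2, 5, 6}.
  Column B already contains {1, 2, 3, 5}.
  Its 2×3 block (box 3) already contains {1, 2, 3, 5, 6}.
  The only value from 1–6 not eliminated is 4, so B3 = 4.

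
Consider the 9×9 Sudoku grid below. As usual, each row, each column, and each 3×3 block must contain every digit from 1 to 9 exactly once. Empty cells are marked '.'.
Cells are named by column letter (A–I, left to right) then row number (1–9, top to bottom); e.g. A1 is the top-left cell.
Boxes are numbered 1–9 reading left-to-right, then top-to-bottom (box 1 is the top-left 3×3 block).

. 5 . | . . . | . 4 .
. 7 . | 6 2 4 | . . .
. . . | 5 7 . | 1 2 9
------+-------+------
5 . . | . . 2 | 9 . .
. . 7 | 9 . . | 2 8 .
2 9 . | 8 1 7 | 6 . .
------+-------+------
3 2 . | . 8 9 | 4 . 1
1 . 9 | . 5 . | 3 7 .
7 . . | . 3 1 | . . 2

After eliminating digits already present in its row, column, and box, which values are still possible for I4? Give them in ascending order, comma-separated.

3,4,7

Row 4 already contains {2, 5, 9}.
Column I already contains {1, 2, 9}.
Its 3×3 block (box 6) already contains {2, 6, 8, 9}.
Removing those from 1–9 leaves {3, 4, 7} as the candidates for I4.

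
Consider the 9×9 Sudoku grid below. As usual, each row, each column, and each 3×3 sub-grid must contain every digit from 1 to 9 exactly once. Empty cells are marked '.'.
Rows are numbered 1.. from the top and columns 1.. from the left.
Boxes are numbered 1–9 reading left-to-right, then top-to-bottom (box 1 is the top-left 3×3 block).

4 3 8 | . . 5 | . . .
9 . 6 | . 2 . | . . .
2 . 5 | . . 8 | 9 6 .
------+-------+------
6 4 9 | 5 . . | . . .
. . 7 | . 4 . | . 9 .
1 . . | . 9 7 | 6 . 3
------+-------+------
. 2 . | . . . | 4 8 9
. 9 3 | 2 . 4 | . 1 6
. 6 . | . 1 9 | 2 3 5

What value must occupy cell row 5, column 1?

3

Cell row 5, column 1 itself could take any of {3, 5, 8} by direct elimination.
Consider where 3 can go in box 4.
row 5, column 2 is out (column 2 already has a 3).
row 6, column 2 is out (row 6 already has a 3).
row 6, column 3 is out (row 6 already has a 3).
So the only cell in box 4 that can hold 3 is row 5, column 1.
Therefore row 5, column 1 = 3.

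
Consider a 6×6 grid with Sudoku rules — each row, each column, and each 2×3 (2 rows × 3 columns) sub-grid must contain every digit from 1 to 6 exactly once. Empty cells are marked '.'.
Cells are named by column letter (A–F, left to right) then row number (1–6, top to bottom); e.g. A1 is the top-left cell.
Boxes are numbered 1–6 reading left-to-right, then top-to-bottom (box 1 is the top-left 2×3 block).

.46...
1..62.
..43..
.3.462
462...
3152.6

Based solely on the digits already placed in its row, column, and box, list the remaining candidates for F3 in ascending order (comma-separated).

Row 3 already contains {3, 4}.
Column F already contains {2, 6}.
Its 2×3 block (box 4) already contains {2, 3, 4, 6}.
Removing those from 1–6 leaves {1, 5} as the candidates for F3.

1,5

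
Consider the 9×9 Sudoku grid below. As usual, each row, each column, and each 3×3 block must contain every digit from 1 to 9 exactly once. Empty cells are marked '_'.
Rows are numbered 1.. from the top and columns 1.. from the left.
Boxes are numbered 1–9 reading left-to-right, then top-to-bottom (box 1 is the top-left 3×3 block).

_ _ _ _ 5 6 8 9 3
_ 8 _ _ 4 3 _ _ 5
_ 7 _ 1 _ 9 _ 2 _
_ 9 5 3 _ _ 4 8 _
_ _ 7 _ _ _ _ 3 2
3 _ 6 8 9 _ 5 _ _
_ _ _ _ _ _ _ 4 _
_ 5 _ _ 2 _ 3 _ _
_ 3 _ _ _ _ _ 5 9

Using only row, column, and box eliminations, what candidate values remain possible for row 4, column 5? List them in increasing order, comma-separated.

Row 4 already contains {3, 4, 5, 8, 9}.
Column 5 already contains {2, 4, 5, 9}.
Its 3×3 block (box 5) already contains {3, 8, 9}.
Removing those from 1–9 leaves {1, 6, 7} as the candidates for row 4, column 5.

1,6,7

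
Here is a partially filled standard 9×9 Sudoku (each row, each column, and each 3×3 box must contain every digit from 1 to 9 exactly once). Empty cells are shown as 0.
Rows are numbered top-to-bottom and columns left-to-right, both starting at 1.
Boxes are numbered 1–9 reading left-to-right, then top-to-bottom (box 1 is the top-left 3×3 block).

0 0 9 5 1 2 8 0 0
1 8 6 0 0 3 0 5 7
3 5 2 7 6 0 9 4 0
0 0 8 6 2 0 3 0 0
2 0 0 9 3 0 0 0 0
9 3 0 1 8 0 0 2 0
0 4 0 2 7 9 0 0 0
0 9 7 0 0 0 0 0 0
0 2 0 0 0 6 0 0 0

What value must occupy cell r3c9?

Row 3 already contains {2, 3, 4, 5, 6, 7, 9}.
Column 9 already contains {7}.
Its 3×3 block (box 3) already contains {4, 5, 7, 8, 9}.
The only value from 1–9 not eliminated is 1, so r3c9 = 1.

1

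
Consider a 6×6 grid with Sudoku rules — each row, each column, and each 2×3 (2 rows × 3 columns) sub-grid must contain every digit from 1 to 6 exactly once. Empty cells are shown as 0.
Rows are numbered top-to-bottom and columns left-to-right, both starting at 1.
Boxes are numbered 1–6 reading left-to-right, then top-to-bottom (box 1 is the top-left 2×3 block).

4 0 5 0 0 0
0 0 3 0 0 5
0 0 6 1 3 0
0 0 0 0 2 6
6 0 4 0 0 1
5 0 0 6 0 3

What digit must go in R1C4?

3

Cell R1C4 itself could take any of {2, 3} by direct elimination.
Consider where 3 can go in column 4.
R2C4 is out (row 2 already has a 3).
R4C4 is out (box 4 already has a 3).
R5C4 is out (box 6 already has a 3).
So the only cell in column 4 that can hold 3 is R1C4.
Therefore R1C4 = 3.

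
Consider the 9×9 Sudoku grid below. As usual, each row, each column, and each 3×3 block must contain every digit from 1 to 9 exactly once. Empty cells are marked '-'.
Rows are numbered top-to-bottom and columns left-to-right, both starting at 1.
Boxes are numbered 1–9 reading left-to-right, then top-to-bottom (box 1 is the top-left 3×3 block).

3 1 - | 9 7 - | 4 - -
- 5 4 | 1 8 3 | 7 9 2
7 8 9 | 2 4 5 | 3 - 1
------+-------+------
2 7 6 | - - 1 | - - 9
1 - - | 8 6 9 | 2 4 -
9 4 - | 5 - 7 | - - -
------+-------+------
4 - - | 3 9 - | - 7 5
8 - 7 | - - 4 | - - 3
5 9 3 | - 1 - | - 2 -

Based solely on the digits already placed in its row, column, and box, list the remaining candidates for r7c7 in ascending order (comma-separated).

Row 7 already contains {3, 4, 5, 7, 9}.
Column 7 already contains {2, 3, 4, 7}.
Its 3×3 block (box 9) already contains {2, 3, 5, 7}.
Removing those from 1–9 leaves {1, 6, 8} as the candidates for r7c7.

1,6,8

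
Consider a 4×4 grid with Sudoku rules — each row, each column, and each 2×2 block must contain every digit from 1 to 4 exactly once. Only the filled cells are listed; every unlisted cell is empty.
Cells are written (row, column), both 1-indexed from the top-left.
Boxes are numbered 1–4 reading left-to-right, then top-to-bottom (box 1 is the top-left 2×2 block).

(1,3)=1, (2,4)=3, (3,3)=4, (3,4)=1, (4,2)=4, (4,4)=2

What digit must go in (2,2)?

1

Cell (2,2) itself could take any of {1, 2} by direct elimination.
Consider where 1 can go in column 2.
(1,2) is out (row 1 already has a 1).
(3,2) is out (row 3 already has a 1).
So the only cell in column 2 that can hold 1 is (2,2).
Therefore (2,2) = 1.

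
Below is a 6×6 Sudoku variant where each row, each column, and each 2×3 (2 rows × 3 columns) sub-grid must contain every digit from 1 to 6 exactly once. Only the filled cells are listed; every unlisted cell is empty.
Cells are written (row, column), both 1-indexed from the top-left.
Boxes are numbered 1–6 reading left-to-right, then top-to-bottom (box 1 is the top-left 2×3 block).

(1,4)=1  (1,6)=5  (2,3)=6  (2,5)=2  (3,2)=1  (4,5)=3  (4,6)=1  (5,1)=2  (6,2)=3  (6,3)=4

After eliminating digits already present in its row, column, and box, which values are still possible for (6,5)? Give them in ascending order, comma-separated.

Row 6 already contains {3, 4}.
Column 5 already contains {2, 3}.
Its 2×3 block (box 6) already contains {}.
Removing those from 1–6 leaves {1, 5, 6} as the candidates for (6,5).

1,5,6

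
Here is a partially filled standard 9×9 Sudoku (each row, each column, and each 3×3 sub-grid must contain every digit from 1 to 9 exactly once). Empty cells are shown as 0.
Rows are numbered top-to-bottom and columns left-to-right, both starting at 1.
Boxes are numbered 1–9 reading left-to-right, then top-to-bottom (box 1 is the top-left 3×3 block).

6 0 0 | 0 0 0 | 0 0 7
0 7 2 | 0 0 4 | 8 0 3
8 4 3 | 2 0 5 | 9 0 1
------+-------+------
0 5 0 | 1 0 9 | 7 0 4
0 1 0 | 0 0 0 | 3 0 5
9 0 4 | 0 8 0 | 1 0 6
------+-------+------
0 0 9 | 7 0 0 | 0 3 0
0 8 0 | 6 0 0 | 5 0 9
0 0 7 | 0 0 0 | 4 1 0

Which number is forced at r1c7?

Row 1 already contains {6, 7}.
Column 7 already contains {1, 3, 4, 5, 7, 8, 9}.
Its 3×3 block (box 3) already contains {1, 3, 7, 8, 9}.
The only value from 1–9 not eliminated is 2, so r1c7 = 2.

2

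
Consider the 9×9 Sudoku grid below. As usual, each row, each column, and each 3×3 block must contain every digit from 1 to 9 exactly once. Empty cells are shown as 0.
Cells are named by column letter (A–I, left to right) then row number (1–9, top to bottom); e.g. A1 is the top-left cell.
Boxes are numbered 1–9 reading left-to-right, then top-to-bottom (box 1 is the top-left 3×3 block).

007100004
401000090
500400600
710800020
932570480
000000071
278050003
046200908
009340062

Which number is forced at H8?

5

Cell H8 itself could take any of {1, 5} by direct elimination.
Consider where 5 can go in row 8.
A8 is out (column A already has a 5).
E8 is out (column E already has a 5).
F8 is out (box 8 already has a 5).
So the only cell in row 8 that can hold 5 is H8.
Therefore H8 = 5.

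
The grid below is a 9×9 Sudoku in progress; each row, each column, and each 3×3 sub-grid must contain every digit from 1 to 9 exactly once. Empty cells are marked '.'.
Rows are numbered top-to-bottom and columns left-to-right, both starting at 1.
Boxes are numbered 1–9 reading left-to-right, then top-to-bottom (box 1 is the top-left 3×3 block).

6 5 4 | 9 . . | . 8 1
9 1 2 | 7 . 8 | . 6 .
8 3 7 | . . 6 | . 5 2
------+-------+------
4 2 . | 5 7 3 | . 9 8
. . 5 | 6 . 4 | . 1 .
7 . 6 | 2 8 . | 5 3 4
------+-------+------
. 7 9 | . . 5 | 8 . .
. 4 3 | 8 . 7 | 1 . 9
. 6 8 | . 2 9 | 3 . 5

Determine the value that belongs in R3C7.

Cell R3C7 itself could take any of {4, 9} by direct elimination.
Consider where 9 can go in box 3.
R1C7 is out (row 1 already has a 9).
R2C7 is out (row 2 already has a 9).
R2C9 is out (row 2 already has a 9).
So the only cell in box 3 that can hold 9 is R3C7.
Therefore R3C7 = 9.

9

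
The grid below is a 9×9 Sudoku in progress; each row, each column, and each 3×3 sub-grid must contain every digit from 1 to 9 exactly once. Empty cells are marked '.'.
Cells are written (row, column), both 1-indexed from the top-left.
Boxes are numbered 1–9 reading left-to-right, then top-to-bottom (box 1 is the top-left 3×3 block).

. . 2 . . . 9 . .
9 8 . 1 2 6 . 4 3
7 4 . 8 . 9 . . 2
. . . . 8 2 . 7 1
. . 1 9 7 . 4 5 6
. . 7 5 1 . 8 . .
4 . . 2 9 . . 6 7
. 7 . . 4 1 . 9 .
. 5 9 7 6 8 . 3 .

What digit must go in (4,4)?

Cell (4,4) itself could take any of {3, 4, 6} by direct elimination.
Consider where 6 can go in box 5.
(5,6) is out (row 5 already has a 6).
(6,6) is out (column 6 already has a 6).
So the only cell in box 5 that can hold 6 is (4,4).
Therefore (4,4) = 6.

6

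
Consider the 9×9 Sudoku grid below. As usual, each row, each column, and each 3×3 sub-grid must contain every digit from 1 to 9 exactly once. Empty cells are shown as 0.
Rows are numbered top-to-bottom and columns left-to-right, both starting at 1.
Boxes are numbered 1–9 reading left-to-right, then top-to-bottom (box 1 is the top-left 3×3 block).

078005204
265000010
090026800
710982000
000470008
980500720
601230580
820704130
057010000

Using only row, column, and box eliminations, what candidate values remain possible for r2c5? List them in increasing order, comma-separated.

4,9

Row 2 already contains {1, 2, 5, 6}.
Column 5 already contains {1, 2, 3, 7, 8}.
Its 3×3 block (box 2) already contains {2, 5, 6}.
Removing those from 1–9 leaves {4, 9} as the candidates for r2c5.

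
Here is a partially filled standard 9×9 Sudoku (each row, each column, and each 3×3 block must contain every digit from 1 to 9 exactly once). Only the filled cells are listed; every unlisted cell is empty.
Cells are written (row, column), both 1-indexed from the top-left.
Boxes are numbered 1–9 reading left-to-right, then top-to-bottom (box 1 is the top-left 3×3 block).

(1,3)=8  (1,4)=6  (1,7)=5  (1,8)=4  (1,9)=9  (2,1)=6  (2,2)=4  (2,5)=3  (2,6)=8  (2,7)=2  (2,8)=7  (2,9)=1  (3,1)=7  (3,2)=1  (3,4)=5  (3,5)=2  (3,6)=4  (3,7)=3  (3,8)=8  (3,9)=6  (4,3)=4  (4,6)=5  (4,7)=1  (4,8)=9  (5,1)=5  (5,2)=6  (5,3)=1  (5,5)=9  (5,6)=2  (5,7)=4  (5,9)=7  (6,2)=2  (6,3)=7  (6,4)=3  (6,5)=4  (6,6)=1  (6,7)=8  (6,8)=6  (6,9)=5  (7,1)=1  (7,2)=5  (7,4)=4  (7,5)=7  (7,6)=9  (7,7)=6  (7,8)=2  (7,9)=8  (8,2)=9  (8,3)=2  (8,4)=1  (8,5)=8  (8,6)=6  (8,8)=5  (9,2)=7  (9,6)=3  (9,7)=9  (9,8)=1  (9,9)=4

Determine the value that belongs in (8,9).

Row 8 already contains {1, 2, 5, 6, 8, 9}.
Column 9 already contains {1, 4, 5, 6, 7, 8, 9}.
Its 3×3 block (box 9) already contains {1, 2, 4, 5, 6, 8, 9}.
The only value from 1–9 not eliminated is 3, so (8,9) = 3.

3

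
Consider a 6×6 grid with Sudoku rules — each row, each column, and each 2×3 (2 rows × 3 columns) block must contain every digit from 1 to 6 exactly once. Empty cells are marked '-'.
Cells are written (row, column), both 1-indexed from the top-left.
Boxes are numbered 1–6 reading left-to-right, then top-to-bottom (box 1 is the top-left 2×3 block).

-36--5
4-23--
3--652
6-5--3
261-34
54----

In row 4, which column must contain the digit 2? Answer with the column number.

2

Consider where 2 can go in row 4.
(4,4) is out (box 4 already has a 2).
(4,5) is out (box 4 already has a 2).
So the only cell in row 4 that can hold 2 is (4,2).
That is column 2.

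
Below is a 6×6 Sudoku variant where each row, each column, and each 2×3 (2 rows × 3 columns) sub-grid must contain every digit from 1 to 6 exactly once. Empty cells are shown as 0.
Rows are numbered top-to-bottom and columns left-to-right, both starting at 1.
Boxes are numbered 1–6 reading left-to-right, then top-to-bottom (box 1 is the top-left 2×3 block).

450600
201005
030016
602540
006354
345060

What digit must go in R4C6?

3

Row 4 already contains {2, 4, 5, 6}.
Column 6 already contains {4, 5, 6}.
Its 2×3 block (box 4) already contains {1, 4, 5, 6}.
The only value from 1–6 not eliminated is 3, so R4C6 = 3.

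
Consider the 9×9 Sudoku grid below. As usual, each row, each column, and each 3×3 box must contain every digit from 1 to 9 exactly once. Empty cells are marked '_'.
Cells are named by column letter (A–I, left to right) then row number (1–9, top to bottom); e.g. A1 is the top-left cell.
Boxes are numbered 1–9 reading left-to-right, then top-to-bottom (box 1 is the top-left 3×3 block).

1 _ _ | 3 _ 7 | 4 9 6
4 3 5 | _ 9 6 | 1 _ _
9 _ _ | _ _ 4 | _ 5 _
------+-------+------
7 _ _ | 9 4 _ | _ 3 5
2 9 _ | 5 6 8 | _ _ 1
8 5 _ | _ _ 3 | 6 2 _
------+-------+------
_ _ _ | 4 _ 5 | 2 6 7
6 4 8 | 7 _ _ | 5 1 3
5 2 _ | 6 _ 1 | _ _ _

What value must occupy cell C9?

Cell C9 itself could take any of {3, 7, 9} by direct elimination.
Consider where 7 can go in box 7.
A7 is out (row 7 already has a 7).
B7 is out (row 7 already has a 7).
C7 is out (row 7 already has a 7).
So the only cell in box 7 that can hold 7 is C9.
Therefore C9 = 7.

7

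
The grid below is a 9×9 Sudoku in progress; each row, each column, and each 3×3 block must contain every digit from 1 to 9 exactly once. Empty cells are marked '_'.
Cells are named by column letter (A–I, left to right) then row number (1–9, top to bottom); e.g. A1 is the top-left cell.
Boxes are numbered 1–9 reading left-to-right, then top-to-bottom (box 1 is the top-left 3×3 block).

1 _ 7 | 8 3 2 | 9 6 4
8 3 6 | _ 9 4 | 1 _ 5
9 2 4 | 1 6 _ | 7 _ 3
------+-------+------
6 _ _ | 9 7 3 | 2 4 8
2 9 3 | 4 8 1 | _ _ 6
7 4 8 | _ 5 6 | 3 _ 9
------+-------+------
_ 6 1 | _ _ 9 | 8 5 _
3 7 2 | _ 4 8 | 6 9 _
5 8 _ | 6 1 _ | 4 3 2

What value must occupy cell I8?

1

Row 8 already contains {2, 3, 4, 6, 7, 8, 9}.
Column I already contains {2, 3, 4, 5, 6, 8, 9}.
Its 3×3 block (box 9) already contains {2, 3, 4, 5, 6, 8, 9}.
The only value from 1–9 not eliminated is 1, so I8 = 1.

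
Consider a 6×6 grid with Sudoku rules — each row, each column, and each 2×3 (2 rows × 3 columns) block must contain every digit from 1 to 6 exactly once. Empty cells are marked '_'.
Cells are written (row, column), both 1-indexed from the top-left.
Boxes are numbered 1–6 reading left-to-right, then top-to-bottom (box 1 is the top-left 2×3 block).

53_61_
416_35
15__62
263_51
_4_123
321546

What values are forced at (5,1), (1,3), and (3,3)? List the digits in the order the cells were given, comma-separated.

6,2,4

For (5,1):
  Row 5 already contains {1, 2, 3, 4}.
  Column 1 already contains {1, 2, 3, 4, 5}.
  Its 2×3 block (box 5) already contains {1, 2, 3, 4}.
  The only value from 1–6 not eliminated is 6, so (5,1) = 6.
For (1,3):
  Row 1 already contains {1, 3, 5, 6}.
  Column 3 already contains {1, 3, 6}.
  Its 2×3 block (box 1) already contains {1, 3, 4, 5, 6}.
  The only value from 1–6 not eliminated is 2, so (1,3) = 2.
For (3,3):
  Row 3 already contains {1, 2, 5, 6}.
  Column 3 already contains {1, 3, 6}.
  Its 2×3 block (box 3) already contains {1, 2, 3, 5, 6}.
  The only value from 1–6 not eliminated is 4, so (3,3) = 4.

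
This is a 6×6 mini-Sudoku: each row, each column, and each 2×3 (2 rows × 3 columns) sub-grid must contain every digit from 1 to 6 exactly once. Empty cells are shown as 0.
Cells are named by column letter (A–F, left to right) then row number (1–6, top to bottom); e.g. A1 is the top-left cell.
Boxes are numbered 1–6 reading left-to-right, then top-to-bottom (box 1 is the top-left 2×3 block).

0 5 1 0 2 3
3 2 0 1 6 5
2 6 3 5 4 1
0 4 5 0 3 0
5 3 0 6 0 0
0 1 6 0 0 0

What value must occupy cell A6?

4

Row 6 already contains {1, 6}.
Column A already contains {2, 3, 5}.
Its 2×3 block (box 5) already contains {1, 3, 5, 6}.
The only value from 1–6 not eliminated is 4, so A6 = 4.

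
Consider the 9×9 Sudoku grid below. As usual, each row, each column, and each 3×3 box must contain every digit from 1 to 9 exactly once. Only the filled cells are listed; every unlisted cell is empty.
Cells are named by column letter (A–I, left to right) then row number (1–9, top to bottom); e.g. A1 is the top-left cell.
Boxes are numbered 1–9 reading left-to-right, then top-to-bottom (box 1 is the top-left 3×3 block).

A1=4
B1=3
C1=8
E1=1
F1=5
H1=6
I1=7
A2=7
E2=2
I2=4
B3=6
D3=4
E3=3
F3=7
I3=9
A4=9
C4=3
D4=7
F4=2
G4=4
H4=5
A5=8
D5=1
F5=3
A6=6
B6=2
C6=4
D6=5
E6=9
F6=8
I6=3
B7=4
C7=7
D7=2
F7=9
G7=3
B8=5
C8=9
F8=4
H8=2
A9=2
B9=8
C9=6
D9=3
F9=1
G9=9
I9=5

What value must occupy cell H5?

9

Cell H5 itself could take any of {7, 9} by direct elimination.
Consider where 9 can go in column H.
H2 is out (box 3 already has a 9).
H3 is out (row 3 already has a 9).
H6 is out (row 6 already has a 9).
H7 is out (row 7 already has a 9).
H9 is out (row 9 already has a 9).
So the only cell in column H that can hold 9 is H5.
Therefore H5 = 9.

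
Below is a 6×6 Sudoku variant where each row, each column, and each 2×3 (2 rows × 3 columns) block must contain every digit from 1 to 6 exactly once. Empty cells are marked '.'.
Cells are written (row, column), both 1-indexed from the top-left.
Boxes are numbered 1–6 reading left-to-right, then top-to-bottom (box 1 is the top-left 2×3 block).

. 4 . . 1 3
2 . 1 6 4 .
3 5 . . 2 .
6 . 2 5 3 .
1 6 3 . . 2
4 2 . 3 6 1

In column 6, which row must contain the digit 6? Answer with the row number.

3

Consider where 6 can go in column 6.
(2,6) is out (row 2 already has a 6).
(4,6) is out (row 4 already has a 6).
So the only cell in column 6 that can hold 6 is (3,6).
That is row 3.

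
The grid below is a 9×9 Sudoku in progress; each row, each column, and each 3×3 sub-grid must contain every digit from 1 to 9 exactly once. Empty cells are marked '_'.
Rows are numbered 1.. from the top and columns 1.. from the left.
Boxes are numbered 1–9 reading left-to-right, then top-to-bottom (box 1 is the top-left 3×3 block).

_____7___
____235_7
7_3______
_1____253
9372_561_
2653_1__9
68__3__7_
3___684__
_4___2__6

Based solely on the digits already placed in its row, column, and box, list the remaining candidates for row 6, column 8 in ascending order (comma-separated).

4,8

Row 6 already contains {1, 2, 3, 5, 6, 9}.
Column 8 already contains {1, 5, 7}.
Its 3×3 block (box 6) already contains {1, 2, 3, 5, 6, 9}.
Removing those from 1–9 leaves {4, 8} as the candidates for row 6, column 8.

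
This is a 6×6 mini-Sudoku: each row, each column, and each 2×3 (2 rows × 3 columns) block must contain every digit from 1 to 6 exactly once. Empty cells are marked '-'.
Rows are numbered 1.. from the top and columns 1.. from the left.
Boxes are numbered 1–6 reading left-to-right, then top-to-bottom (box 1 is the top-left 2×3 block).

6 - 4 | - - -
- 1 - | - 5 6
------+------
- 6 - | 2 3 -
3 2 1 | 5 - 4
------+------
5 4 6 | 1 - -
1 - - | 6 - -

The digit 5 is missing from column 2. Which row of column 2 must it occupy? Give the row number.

Consider where 5 can go in column 2.
row 6, column 2 is out (box 5 already has a 5).
So the only cell in column 2 that can hold 5 is row 1, column 2.
That is row 1.

1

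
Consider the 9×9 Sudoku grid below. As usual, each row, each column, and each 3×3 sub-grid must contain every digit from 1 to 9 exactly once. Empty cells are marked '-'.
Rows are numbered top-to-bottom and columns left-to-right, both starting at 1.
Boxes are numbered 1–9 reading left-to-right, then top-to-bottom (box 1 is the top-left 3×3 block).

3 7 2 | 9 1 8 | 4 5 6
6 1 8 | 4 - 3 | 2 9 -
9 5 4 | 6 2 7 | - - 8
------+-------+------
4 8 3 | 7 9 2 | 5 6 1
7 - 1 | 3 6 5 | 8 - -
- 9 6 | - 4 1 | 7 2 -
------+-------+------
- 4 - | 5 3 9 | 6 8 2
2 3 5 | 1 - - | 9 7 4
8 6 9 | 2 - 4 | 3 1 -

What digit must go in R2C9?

7

Row 2 already contains {1, 2, 3, 4, 6, 8, 9}.
Column 9 already contains {1, 2, 4, 6, 8}.
Its 3×3 block (box 3) already contains {2, 4, 5, 6, 8, 9}.
The only value from 1–9 not eliminated is 7, so R2C9 = 7.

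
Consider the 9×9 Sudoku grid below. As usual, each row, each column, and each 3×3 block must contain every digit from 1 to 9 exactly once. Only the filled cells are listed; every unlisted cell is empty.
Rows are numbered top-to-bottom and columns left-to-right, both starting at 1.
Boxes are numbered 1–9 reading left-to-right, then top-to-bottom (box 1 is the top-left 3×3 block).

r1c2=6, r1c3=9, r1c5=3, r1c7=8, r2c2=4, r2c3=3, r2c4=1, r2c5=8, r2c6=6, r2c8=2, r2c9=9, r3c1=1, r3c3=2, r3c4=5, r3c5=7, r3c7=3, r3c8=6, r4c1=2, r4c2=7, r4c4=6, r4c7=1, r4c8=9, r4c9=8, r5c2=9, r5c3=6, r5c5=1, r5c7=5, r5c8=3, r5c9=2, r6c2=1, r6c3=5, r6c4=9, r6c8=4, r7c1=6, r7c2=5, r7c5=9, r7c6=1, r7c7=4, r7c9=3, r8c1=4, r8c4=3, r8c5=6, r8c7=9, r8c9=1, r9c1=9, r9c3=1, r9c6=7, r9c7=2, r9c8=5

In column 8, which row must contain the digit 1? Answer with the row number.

Consider where 1 can go in column 8.
r7c8 is out (row 7 already has a 1).
r8c8 is out (row 8 already has a 1).
So the only cell in column 8 that can hold 1 is r1c8.
That is row 1.

1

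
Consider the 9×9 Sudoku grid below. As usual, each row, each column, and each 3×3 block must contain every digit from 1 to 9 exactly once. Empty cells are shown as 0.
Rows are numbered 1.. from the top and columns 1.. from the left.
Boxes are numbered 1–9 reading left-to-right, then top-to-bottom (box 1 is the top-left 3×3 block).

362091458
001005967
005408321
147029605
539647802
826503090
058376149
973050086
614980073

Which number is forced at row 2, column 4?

Row 2 already contains {1, 5, 6, 7, 9}.
Column 4 already contains {3, 4, 5, 6, 9}.
Its 3×3 block (box 2) already contains {1, 4, 5, 8, 9}.
The only value from 1–9 not eliminated is 2, so row 2, column 4 = 2.

2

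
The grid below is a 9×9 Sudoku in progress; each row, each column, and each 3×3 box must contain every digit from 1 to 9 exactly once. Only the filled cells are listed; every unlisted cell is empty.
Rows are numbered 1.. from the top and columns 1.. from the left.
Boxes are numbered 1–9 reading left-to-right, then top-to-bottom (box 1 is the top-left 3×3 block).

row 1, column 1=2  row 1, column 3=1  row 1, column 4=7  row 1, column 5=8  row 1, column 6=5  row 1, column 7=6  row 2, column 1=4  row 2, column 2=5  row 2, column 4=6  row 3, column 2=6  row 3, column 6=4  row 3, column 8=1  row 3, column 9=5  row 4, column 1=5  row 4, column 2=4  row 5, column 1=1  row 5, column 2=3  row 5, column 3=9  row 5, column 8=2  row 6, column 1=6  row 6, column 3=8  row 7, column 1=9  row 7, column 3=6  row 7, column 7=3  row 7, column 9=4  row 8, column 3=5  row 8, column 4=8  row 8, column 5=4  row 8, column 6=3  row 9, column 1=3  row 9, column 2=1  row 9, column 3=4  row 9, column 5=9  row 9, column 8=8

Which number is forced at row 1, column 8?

Cell row 1, column 8 itself could take any of {3, 4, 9} by direct elimination.
Consider where 4 can go in row 1.
row 1, column 2 is out (column 2 already has a 4).
row 1, column 9 is out (column 9 already has a 4).
So the only cell in row 1 that can hold 4 is row 1, column 8.
Therefore row 1, column 8 = 4.

4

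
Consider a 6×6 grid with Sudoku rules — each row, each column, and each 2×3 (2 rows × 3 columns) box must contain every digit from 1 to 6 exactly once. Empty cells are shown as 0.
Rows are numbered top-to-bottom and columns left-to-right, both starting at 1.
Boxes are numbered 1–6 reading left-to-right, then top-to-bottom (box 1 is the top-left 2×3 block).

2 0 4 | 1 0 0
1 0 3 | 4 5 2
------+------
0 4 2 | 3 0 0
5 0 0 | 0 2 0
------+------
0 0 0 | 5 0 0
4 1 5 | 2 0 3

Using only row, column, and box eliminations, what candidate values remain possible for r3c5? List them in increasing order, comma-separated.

Row 3 already contains {2, 3, 4}.
Column 5 already contains {2, 5}.
Its 2×3 block (box 4) already contains {2, 3}.
Removing those from 1–6 leaves {1, 6} as the candidates for r3c5.

1,6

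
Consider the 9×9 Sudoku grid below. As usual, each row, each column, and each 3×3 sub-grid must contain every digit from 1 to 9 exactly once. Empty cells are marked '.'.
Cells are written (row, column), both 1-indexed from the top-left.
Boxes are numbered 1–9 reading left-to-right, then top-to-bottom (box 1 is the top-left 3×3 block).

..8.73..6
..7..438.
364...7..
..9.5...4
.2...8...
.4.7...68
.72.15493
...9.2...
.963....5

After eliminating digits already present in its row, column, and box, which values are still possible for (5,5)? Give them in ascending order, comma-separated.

Row 5 already contains {2, 8}.
Column 5 already contains {1, 5, 7}.
Its 3×3 block (box 5) already contains {5, 7, 8}.
Removing those from 1–9 leaves {3, 4, 6, 9} as the candidates for (5,5).

3,4,6,9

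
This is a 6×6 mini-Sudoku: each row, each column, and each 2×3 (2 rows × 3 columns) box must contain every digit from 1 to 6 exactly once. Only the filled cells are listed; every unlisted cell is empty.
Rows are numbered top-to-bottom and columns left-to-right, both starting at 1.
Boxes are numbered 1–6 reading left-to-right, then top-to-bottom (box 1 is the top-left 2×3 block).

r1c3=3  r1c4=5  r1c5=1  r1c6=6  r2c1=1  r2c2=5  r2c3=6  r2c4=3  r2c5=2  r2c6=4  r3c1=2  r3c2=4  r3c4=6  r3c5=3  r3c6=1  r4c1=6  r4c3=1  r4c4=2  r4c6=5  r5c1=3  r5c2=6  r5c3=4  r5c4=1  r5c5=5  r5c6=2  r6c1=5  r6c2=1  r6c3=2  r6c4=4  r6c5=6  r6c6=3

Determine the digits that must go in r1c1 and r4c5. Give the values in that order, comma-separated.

4,4

For r1c1:
  Row 1 already contains {1, 3, 5, 6}.
  Column 1 already contains {1, 2, 3, 5, 6}.
  Its 2×3 block (box 1) already contains {1, 3, 5, 6}.
  The only value from 1–6 not eliminated is 4, so r1c1 = 4.
For r4c5:
  Row 4 already contains {1, 2, 5, 6}.
  Column 5 already contains {1, 2, 3, 5, 6}.
  Its 2×3 block (box 4) already contains {1, 2, 3, 5, 6}.
  The only value from 1–6 not eliminated is 4, so r4c5 = 4.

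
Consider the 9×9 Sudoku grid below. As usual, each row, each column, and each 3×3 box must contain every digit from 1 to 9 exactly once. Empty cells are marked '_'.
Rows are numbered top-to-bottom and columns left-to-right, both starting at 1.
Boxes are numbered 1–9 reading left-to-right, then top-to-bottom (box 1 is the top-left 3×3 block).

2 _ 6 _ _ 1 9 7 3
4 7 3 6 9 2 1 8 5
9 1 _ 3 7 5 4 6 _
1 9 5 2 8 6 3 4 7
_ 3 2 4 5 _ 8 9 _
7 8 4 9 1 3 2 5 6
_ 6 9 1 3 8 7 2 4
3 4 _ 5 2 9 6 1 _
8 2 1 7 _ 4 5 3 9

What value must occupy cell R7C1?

5

Row 7 already contains {1, 2, 3, 4, 6, 7, 8, 9}.
Column 1 already contains {1, 2, 3, 4, 7, 8, 9}.
Its 3×3 block (box 7) already contains {1, 2, 3, 4, 6, 8, 9}.
The only value from 1–9 not eliminated is 5, so R7C1 = 5.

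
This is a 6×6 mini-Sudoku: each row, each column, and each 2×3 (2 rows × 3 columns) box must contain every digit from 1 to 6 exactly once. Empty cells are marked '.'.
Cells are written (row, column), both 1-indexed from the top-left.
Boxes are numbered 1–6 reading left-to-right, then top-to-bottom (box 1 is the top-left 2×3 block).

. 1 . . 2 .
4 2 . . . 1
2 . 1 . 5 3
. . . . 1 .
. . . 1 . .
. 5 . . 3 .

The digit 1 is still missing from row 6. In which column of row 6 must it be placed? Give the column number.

Consider where 1 can go in row 6.
(6,3) is out (column 3 already has a 1).
(6,4) is out (column 4 already has a 1).
(6,6) is out (column 6 already has a 1).
So the only cell in row 6 that can hold 1 is (6,1).
That is column 1.

1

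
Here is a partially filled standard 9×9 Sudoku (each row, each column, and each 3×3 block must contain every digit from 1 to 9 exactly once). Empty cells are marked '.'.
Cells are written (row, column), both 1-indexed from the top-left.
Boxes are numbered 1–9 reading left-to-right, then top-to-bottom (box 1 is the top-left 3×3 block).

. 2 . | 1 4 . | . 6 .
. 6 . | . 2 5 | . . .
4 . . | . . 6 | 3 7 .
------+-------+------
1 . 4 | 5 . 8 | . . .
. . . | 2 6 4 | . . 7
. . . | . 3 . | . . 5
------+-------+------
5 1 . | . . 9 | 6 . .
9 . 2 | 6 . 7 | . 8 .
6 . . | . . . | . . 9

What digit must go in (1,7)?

Cell (1,7) itself could take any of {5, 8, 9} by direct elimination.
Consider where 5 can go in box 3.
(1,9) is out (column 9 already has a 5).
(2,7) is out (row 2 already has a 5).
(2,8) is out (row 2 already has a 5).
(2,9) is out (row 2 already has a 5).
(3,9) is out (column 9 already has a 5).
So the only cell in box 3 that can hold 5 is (1,7).
Therefore (1,7) = 5.

5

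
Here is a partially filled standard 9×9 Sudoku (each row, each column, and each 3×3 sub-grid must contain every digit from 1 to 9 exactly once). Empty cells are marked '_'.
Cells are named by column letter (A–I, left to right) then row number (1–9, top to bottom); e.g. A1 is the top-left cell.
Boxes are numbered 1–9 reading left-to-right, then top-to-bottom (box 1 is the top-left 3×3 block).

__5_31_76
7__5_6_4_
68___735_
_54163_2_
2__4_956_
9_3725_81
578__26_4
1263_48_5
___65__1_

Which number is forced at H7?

3

Cell H7 itself could take any of {3, 9} by direct elimination.
Consider where 3 can go in column H.
H8 is out (row 8 already has a 3).
So the only cell in column H that can hold 3 is H7.
Therefore H7 = 3.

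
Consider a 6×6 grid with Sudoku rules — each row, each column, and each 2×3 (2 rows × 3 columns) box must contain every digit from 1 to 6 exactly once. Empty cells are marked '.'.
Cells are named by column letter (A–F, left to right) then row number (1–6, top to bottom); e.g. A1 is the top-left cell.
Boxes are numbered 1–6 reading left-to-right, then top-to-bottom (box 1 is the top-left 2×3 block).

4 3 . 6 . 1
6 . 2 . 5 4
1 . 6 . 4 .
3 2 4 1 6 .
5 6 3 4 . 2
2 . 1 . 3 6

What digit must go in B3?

Row 3 already contains {1, 4, 6}.
Column B already contains {2, 3, 6}.
Its 2×3 block (box 3) already contains {1, 2, 3, 4, 6}.
The only value from 1–6 not eliminated is 5, so B3 = 5.

5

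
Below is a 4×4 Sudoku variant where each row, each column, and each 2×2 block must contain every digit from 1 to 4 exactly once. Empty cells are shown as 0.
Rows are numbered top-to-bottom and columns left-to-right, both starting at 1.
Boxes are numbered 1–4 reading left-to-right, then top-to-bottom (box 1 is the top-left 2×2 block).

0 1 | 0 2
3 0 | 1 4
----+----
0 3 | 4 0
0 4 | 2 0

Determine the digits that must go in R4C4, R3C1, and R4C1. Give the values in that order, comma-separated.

For R4C4:
  Consider where 3 can go in box 4.
  R3C4 is out (row 3 already has a 3).
  So the only cell in box 4 that can hold 3 is R4C4.
  So R4C4 = 3.
For R3C1:
  Consider where 2 can go in row 3.
  R3C4 is out (column 4 already has a 2).
  So the only cell in row 3 that can hold 2 is R3C1.
  So R3C1 = 2.
For R4C1:
  Row 4 already contains {2, 4}.
  Column 1 already contains {3}.
  Its 2×2 block (box 3) already contains {3, 4}.
  The only value from 1–4 not eliminated is 1, so R4C1 = 1.

3,2,1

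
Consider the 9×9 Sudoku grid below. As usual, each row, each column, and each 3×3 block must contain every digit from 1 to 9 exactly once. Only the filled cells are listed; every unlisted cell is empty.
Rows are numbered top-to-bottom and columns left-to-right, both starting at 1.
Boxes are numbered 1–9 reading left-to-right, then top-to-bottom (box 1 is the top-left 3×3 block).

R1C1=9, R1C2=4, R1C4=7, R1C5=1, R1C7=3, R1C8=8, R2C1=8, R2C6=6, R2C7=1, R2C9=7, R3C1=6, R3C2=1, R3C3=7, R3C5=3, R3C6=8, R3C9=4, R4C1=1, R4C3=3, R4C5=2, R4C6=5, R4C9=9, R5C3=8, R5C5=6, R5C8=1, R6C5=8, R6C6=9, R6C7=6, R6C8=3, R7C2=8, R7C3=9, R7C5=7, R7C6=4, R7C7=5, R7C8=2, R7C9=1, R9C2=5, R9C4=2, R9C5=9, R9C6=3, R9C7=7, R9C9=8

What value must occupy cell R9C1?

4

Row 9 already contains {2, 3, 5, 7, 8, 9}.
Column 1 already contains {1, 6, 8, 9}.
Its 3×3 block (box 7) already contains {5, 8, 9}.
The only value from 1–9 not eliminated is 4, so R9C1 = 4.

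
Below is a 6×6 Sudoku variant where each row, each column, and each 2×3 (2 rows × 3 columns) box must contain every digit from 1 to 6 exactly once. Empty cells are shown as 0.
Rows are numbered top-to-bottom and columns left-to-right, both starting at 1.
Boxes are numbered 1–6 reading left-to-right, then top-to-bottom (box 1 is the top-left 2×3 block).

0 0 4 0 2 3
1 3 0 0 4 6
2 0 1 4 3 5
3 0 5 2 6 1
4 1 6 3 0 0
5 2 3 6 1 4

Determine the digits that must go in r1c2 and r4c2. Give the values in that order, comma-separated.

5,4

For r1c2:
  Consider where 5 can go in column 2.
  r3c2 is out (row 3 already has a 5).
  r4c2 is out (row 4 already has a 5).
  So the only cell in column 2 that can hold 5 is r1c2.
  So r1c2 = 5.
For r4c2:
  Row 4 already contains {1, 2, 3, 5, 6}.
  Column 2 already contains {1, 2, 3}.
  Its 2×3 block (box 3) already contains {1, 2, 3, 5}.
  The only value from 1–6 not eliminated is 4, so r4c2 = 4.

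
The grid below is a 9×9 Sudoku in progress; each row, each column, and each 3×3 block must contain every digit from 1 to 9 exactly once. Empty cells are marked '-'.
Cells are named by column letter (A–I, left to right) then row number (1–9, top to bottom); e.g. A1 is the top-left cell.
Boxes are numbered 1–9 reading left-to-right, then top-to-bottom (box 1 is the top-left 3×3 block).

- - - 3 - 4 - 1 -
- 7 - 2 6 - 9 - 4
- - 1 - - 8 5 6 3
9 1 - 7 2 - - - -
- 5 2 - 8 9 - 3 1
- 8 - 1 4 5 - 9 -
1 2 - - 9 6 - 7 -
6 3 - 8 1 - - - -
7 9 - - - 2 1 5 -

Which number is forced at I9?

Cell I9 itself could take any of {6, 8} by direct elimination.
Consider where 6 can go in box 9.
G7 is out (row 7 already has a 6).
I7 is out (row 7 already has a 6).
G8 is out (row 8 already has a 6).
H8 is out (row 8 already has a 6).
I8 is out (row 8 already has a 6).
So the only cell in box 9 that can hold 6 is I9.
Therefore I9 = 6.

6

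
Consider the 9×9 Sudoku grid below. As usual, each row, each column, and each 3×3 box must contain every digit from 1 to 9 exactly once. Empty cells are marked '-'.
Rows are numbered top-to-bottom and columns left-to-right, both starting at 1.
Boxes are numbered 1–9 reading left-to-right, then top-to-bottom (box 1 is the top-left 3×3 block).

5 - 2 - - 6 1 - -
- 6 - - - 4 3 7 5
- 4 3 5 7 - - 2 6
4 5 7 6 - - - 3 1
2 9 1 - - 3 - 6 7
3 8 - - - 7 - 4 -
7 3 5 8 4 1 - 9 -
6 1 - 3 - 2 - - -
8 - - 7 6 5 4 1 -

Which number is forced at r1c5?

Cell r1c5 itself could take any of {3, 8, 9} by direct elimination.
Consider where 3 can go in row 1.
r1c2 is out (column 2 already has a 3).
r1c4 is out (column 4 already has a 3).
r1c8 is out (column 8 already has a 3).
r1c9 is out (box 3 already has a 3).
So the only cell in row 1 that can hold 3 is r1c5.
Therefore r1c5 = 3.

3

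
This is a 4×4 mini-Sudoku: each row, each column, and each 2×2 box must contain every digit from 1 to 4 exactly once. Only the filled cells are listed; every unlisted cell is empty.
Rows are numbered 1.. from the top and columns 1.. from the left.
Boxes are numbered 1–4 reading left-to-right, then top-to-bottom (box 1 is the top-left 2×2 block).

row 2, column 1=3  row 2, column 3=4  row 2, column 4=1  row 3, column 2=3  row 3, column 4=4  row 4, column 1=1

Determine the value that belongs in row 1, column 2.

Cell row 1, column 2 itself could take any of {1, 2, 4} by direct elimination.
Consider where 1 can go in box 1.
row 1, column 1 is out (column 1 already has a 1).
row 2, column 2 is out (row 2 already has a 1).
So the only cell in box 1 that can hold 1 is row 1, column 2.
Therefore row 1, column 2 = 1.

1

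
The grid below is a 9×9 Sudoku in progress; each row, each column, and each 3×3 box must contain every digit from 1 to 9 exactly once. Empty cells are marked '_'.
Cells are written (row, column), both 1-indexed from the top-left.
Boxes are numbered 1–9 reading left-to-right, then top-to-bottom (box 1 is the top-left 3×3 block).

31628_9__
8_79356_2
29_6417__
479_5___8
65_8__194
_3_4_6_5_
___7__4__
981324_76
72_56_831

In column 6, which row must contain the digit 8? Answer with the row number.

Consider where 8 can go in column 6.
(1,6) is out (row 1 already has a 8).
(4,6) is out (row 4 already has a 8).
(5,6) is out (row 5 already has a 8).
(9,6) is out (row 9 already has a 8).
So the only cell in column 6 that can hold 8 is (7,6).
That is row 7.

7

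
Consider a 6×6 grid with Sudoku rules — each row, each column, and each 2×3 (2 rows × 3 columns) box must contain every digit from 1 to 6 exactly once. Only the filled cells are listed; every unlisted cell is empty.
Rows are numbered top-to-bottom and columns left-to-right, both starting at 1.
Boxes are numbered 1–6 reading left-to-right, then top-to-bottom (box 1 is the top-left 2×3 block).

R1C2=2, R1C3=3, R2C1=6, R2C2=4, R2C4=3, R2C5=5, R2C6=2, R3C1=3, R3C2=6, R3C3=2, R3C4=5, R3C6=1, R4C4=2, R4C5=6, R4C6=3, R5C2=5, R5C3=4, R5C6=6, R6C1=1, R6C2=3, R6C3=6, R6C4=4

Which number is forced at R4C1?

Cell R4C1 itself could take any of {4, 5} by direct elimination.
Consider where 4 can go in box 3.
R4C2 is out (column 2 already has a 4).
R4C3 is out (column 3 already has a 4).
So the only cell in box 3 that can hold 4 is R4C1.
Therefore R4C1 = 4.

4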